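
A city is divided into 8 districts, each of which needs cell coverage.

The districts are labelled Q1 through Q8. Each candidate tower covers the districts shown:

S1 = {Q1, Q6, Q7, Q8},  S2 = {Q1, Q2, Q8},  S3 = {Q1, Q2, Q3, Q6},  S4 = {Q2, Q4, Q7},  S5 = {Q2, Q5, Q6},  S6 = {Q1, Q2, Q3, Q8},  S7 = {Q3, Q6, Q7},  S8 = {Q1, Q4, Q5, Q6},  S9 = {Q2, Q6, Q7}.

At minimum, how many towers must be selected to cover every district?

S4 and S6 and S8 together: S4 ∪ S6 ∪ S8 = {Q1, Q2, Q3, Q4, Q5, Q6, Q7, Q8} — every district is covered.
No 2 of the 9 towers cover everything (all 36 combinations miss at least one district), so 3 is optimal.

3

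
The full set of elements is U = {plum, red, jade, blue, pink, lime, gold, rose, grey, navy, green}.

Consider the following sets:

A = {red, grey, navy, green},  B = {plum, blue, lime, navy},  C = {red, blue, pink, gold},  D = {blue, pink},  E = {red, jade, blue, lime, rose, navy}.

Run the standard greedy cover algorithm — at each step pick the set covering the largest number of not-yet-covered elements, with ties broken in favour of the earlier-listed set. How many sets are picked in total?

Greedy: pick E (covers 6 new) → pick A (covers 2 new) → pick C (covers 2 new) → pick B (covers 1 new). Total picks: 4.

4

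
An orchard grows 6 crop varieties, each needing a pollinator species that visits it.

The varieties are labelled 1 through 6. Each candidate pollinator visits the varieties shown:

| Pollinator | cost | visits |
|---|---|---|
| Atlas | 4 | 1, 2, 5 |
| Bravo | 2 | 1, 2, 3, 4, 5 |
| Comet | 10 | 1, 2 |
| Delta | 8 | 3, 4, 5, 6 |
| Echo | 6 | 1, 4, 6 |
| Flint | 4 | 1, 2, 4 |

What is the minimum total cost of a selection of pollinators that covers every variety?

8

Bravo, Echo together cover every variety (Bravo ∪ Echo = {1, 2, 3, 4, 5, 6}); total cost 2 + 6 = 8.
No covering selection has total cost below 8.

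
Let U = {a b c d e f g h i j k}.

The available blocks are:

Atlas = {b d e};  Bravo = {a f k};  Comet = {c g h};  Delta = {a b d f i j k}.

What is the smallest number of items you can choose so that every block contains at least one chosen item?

Take T = {c, d, f}. Each listed block contains at least one of these, so T is a hitting set of size 3.
The blocks Atlas, Bravo, Comet are pairwise disjoint, so any hitting set needs a separate item for each — at least 3. Hence 3 is optimal.

3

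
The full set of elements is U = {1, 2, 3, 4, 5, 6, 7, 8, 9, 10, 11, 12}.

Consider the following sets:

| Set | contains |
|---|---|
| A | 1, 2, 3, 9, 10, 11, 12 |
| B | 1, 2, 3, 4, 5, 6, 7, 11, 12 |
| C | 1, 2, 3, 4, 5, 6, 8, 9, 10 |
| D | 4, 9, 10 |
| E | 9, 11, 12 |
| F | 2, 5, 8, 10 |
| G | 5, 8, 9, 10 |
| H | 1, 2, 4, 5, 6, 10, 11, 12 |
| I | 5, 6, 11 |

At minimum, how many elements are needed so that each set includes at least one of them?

Take T = {10, 11}. Each listed set contains at least one of these, so T is a hitting set of size 2.
The sets E, F are pairwise disjoint, so any hitting set needs a separate element for each — at least 2. Hence 2 is optimal.

2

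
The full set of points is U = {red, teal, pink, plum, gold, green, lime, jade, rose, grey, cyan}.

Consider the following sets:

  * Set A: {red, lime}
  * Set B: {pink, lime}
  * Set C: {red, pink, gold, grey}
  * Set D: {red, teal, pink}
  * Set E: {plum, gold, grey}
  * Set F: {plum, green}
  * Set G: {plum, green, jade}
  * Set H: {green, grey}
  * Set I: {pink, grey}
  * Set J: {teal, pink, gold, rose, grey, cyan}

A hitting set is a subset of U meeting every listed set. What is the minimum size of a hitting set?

The 4 points {red, green, lime, grey} hit every set.
No choice of 3 points meets every set, so 4 is the minimum.

4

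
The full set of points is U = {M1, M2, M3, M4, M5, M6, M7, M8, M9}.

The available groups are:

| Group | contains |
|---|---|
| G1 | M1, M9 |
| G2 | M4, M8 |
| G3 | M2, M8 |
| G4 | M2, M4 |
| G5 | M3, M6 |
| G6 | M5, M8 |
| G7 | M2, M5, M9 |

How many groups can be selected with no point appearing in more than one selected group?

4

G1, G4, G5, G6 are pairwise disjoint (G1={M1,M9}; G4={M2,M4}; G5={M3,M6}; G6={M5,M8}).
Every remaining group overlaps one of these, and no 5 of the listed groups are pairwise disjoint, so 4 is the maximum.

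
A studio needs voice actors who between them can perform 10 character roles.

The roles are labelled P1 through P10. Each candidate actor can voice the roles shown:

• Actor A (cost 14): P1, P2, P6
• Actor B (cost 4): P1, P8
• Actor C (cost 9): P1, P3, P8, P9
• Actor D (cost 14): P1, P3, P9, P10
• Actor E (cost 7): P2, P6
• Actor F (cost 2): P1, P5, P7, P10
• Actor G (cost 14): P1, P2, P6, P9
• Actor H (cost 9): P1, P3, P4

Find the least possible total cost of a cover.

27

C, E, F, H together cover every role (C ∪ E ∪ F ∪ H = {P1, P2, P3, P4, P5, P6, P7, P8, P9, P10}); total cost 9 + 7 + 2 + 9 = 27.
No covering selection has total cost below 27.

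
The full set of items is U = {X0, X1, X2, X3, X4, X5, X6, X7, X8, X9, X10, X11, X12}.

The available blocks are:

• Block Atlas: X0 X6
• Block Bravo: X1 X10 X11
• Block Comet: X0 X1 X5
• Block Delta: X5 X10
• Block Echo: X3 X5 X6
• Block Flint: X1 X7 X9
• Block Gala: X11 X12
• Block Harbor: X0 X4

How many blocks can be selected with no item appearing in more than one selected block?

Delta, Flint, Gala, Harbor are pairwise disjoint (Delta={X5,X10}; Flint={X1,X7,X9}; Gala={X11,X12}; Harbor={X0,X4}).
Every remaining block overlaps one of these, and no 5 of the listed blocks are pairwise disjoint, so 4 is the maximum.

4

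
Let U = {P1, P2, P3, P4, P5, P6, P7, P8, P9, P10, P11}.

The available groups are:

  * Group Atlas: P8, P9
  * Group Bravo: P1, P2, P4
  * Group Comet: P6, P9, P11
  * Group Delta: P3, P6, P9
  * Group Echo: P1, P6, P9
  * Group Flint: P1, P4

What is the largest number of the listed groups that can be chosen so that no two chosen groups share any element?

2

Atlas, Flint are pairwise disjoint (Atlas={P8,P9}; Flint={P1,P4}).
Every remaining group overlaps one of these, and no 3 of the listed groups are pairwise disjoint, so 2 is the maximum.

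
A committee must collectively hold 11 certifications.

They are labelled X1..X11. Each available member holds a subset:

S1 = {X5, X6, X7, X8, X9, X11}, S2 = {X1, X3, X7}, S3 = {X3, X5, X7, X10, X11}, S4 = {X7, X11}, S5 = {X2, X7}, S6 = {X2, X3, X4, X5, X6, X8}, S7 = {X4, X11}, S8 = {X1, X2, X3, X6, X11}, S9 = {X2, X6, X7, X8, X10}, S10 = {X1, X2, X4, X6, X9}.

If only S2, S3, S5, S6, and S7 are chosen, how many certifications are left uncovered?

1

Union of S2, S3, S5, S6, S7 = {X1, X2, X3, X4, X5, X6, X7, X8, X10, X11}.
Not covered: X9 — 1 certification.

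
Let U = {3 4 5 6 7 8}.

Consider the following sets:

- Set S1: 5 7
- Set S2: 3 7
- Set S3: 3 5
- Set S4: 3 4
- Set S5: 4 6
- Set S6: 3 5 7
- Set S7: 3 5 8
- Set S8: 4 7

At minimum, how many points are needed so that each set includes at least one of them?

3

The 3 points {3, 4, 7} hit every set.
No choice of 2 points meets every set, so 3 is the minimum.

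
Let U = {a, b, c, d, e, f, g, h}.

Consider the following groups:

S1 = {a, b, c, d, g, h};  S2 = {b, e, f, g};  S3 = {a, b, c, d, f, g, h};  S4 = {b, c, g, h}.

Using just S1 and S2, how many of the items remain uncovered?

0

Union of S1, S2 = {a, b, c, d, e, f, g, h} — that's every item, so 0 are uncovered.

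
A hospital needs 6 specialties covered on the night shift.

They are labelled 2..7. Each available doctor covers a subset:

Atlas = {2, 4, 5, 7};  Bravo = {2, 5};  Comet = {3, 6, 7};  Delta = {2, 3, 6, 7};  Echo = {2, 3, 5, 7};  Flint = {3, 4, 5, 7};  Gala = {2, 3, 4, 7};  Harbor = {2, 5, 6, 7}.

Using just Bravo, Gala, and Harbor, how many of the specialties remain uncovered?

Union of Bravo, Gala, Harbor = {2, 3, 4, 5, 6, 7} — that's every specialty, so 0 are uncovered.

0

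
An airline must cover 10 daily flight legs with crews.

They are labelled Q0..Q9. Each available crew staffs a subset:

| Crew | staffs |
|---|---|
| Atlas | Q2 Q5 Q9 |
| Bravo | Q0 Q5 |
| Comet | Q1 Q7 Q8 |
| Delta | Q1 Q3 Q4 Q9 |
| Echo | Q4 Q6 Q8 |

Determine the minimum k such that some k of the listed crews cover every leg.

Atlas and Bravo and Comet and Delta and Echo together: Atlas ∪ Bravo ∪ Comet ∪ Delta ∪ Echo = {Q0, Q1, Q2, Q3, Q4, Q5, Q6, Q7, Q8, Q9} — every leg is covered.
No 4 of the 5 crews cover everything (all 5 combinations miss at least one leg), so 5 is optimal.

5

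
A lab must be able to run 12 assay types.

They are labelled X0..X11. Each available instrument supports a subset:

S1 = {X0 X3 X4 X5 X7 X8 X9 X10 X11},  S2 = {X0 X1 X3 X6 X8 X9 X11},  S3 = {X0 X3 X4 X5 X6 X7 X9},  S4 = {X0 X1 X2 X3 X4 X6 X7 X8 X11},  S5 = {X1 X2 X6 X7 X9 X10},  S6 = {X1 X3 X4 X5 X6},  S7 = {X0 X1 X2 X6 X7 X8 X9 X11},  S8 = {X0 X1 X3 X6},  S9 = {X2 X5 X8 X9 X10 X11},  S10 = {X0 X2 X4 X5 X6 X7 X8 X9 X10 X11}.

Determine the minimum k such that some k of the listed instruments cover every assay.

2

Take {S1, S7}. Their union is {X0, X1, X2, X3, X4, X5, X6, X7, X8, X9, X10, X11}, which is all 12 assays.
No single instrument has all 12 assays (the largest, S10, has 10), so 2 is optimal.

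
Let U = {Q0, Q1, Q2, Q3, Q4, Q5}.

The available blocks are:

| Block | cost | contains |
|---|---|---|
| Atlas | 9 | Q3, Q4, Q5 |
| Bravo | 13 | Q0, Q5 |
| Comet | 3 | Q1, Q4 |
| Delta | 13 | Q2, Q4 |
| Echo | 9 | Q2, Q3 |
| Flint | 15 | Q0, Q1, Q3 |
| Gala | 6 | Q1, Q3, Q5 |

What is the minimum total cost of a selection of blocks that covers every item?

25

Bravo, Comet, Echo together cover every item (Bravo ∪ Comet ∪ Echo = {Q0, Q1, Q2, Q3, Q4, Q5}); total cost 13 + 3 + 9 = 25.
The greedy pick Comet, Gala, Echo, Bravo costs 31; no covering selection beats 25.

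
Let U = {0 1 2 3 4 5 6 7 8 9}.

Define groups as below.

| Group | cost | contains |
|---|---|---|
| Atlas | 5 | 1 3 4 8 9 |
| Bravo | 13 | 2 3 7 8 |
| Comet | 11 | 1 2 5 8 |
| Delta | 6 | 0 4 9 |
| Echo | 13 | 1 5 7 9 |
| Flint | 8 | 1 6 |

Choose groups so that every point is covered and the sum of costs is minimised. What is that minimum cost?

38

Bravo, Comet, Delta, Flint together cover every point (Bravo ∪ Comet ∪ Delta ∪ Flint = {0, 1, 2, 3, 4, 5, 6, 7, 8, 9}); total cost 13 + 11 + 6 + 8 = 38.
The greedy pick Atlas, Comet, Delta, Flint, Bravo costs 43; no covering selection beats 38.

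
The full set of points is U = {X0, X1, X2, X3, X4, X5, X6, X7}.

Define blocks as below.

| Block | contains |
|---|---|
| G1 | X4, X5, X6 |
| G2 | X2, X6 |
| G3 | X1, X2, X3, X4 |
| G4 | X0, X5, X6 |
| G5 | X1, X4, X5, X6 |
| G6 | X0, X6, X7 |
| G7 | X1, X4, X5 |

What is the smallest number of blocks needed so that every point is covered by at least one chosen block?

3

G3 and G4 and G6 together: G3 ∪ G4 ∪ G6 = {X0, X1, X2, X3, X4, X5, X6, X7} — every point is covered.
Only G3 contains X3, so G3 is forced; the remaining 4 points need at least 2 more blocks (each remaining block adds at most 3) — so at least 3 blocks are needed, and 3 is optimal.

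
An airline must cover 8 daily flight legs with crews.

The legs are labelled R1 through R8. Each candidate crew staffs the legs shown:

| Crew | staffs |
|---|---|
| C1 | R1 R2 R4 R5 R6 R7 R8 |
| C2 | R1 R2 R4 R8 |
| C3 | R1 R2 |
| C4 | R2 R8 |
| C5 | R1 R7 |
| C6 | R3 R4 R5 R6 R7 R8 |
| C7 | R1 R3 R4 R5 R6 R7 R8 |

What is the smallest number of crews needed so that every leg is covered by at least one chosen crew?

2

C2 and C6 together: C2 ∪ C6 = {R1, R2, R3, R4, R5, R6, R7, R8} — every leg is covered.
No single crew has all 8 legs (the largest, C1, has 7), so 2 is optimal.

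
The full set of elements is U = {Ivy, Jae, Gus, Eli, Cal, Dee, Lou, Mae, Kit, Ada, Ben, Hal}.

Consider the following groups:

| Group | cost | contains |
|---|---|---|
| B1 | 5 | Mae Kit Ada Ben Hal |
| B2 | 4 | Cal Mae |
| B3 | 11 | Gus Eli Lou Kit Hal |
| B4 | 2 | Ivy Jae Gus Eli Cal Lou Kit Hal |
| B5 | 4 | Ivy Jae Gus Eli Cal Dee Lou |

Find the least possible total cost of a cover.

B1, B5 together cover every element (B1 ∪ B5 = {Ivy, Jae, Gus, Eli, Cal, Dee, Lou, Mae, Kit, Ada, Ben, Hal}); total cost 5 + 4 = 9.
The greedy pick B4, B1, B5 costs 11; no covering selection beats 9.

9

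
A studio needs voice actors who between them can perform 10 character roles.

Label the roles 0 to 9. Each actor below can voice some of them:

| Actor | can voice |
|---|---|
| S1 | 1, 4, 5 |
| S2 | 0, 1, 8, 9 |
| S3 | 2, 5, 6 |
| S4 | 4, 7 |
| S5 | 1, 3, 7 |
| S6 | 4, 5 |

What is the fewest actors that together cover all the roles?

4

Take {S1, S2, S3, S5}. Their union is {0, 1, 2, 3, 4, 5, 6, 7, 8, 9}, which is all 10 roles.
Only S5 contains 3, so S5 is forced; the remaining 7 roles need at least 3 more actors (each remaining actor adds at most 3) — so at least 4 actors are needed, and 4 is optimal.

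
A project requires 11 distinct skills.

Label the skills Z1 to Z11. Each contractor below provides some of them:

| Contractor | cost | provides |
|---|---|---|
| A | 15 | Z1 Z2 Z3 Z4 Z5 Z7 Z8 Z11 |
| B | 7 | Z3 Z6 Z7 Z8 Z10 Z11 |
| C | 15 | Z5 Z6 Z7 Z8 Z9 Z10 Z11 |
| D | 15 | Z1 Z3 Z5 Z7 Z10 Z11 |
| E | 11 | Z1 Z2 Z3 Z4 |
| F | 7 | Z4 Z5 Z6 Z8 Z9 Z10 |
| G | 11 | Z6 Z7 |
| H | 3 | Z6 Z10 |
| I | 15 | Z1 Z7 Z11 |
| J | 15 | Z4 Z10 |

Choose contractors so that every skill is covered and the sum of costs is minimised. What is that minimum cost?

A, F together cover every skill (A ∪ F = {Z1, Z2, Z3, Z4, Z5, Z6, Z7, Z8, Z9, Z10, Z11}); total cost 15 + 7 = 22.
The greedy pick B, F, E costs 25; no covering selection beats 22.

22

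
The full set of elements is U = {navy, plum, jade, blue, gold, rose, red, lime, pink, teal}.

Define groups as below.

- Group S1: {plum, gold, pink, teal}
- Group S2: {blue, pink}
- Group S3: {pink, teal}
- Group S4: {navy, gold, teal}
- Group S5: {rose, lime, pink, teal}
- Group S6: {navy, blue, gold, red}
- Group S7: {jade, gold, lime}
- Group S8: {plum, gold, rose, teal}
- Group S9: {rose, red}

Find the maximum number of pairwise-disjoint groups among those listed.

S3, S7, S9 are pairwise disjoint (S3={pink,teal}; S7={jade,gold,lime}; S9={rose,red}).
Every remaining group overlaps one of these, and no 4 of the listed groups are pairwise disjoint, so 3 is the maximum.

3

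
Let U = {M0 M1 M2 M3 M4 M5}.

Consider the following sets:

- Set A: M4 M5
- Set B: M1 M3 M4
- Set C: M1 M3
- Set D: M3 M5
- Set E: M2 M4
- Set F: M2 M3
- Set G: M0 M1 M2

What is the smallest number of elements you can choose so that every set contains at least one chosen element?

3

The 3 elements {M2, M3, M4} hit every set.
No choice of 2 elements meets every set, so 3 is the minimum.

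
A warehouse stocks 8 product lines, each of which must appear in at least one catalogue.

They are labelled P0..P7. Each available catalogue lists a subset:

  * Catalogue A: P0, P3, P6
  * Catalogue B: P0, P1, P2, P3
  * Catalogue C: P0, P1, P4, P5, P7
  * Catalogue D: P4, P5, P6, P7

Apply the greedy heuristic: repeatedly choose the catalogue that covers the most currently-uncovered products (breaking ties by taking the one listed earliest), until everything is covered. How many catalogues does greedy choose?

3

Greedy: pick C (covers 5 new) → pick A (covers 2 new) → pick B (covers 1 new). Total picks: 3.
(The true minimum cover uses only 2 catalogues, so greedy is not optimal here.)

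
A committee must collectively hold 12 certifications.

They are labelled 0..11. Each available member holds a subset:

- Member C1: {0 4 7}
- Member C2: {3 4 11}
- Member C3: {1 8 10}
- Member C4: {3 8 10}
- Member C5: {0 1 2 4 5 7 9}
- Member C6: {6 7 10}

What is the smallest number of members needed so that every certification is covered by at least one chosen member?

Take {C2, C3, C5, C6}. Their union is {0, 1, 2, 3, 4, 5, 6, 7, 8, 9, 10, 11}, which is all 12 certifications.
No 3 of the 6 members cover everything (all 20 combinations miss at least one certification), so 4 is optimal.

4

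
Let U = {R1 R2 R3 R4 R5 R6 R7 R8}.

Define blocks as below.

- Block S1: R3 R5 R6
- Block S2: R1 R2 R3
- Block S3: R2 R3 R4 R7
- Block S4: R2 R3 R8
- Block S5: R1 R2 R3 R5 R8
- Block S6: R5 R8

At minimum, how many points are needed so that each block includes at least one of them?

2

The 2 points {R2, R5} hit every block.
The blocks S3, S6 are pairwise disjoint, so any hitting set needs a separate point for each — at least 2. Hence 2 is optimal.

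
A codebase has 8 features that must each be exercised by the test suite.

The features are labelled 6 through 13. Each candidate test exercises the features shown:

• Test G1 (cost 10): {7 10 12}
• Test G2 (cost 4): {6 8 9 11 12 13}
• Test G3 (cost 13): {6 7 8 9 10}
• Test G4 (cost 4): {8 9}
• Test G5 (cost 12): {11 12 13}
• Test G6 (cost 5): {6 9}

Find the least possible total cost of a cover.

14

G1, G2 together cover every feature (G1 ∪ G2 = {6, 7, 8, 9, 10, 11, 12, 13}); total cost 10 + 4 = 14.
No covering selection has total cost below 14.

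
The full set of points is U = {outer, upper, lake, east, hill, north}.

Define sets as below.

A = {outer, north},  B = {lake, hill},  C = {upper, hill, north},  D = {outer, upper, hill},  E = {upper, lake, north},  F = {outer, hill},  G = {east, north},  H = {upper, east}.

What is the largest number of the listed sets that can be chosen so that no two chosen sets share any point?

A, B, H are pairwise disjoint (A={outer,north}; B={lake,hill}; H={upper,east}).
Every remaining set overlaps one of these, and no 4 of the listed sets are pairwise disjoint, so 3 is the maximum.

3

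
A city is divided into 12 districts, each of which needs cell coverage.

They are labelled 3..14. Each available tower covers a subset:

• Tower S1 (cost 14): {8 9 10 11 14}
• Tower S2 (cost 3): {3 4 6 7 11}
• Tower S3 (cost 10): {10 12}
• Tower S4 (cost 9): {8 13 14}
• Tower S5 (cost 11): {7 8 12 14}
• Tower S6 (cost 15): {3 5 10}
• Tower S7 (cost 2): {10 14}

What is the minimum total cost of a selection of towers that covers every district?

51

S1, S2, S3, S4, S6 together cover every district (S1 ∪ S2 ∪ S3 ∪ S4 ∪ S6 = {3, 4, 5, 6, 7, 8, 9, 10, 11, 12, 13, 14}); total cost 14 + 3 + 10 + 9 + 15 = 51.
The greedy pick S2, S7, S4, S3, S1, S6 costs 53; no covering selection beats 51.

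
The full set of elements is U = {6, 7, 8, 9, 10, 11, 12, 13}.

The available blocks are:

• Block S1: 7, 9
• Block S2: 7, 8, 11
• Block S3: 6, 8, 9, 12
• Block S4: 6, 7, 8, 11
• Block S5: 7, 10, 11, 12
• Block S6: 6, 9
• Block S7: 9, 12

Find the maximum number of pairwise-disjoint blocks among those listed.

S5, S6 are pairwise disjoint (S5={7,10,11,12}; S6={6,9}).
Every remaining block overlaps one of these, and no 3 of the listed blocks are pairwise disjoint, so 2 is the maximum.

2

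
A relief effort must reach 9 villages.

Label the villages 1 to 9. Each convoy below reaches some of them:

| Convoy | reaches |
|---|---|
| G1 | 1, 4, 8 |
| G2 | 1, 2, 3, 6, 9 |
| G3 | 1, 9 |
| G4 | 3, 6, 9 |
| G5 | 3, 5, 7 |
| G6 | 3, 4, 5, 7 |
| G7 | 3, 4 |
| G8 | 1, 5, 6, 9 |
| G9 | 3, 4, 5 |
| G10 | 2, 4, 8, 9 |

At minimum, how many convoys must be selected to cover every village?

Take {G1, G2, G5}. Their union is {1, 2, 3, 4, 5, 6, 7, 8, 9}, which is all 9 villages.
No 2 of the 10 convoys cover everything (all 45 combinations miss at least one village), so 3 is optimal.

3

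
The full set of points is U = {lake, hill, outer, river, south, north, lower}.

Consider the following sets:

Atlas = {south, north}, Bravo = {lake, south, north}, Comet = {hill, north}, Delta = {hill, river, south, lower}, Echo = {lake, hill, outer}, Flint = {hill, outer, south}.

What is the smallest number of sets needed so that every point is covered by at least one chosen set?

Take {Bravo, Delta, Echo}. Their union is {lake, hill, outer, river, south, north, lower}, which is all 7 points.
Only Delta contains river, so Delta is forced; the remaining 3 points need at least 2 more sets (each remaining set adds at most 2) — so at least 3 sets are needed, and 3 is optimal.

3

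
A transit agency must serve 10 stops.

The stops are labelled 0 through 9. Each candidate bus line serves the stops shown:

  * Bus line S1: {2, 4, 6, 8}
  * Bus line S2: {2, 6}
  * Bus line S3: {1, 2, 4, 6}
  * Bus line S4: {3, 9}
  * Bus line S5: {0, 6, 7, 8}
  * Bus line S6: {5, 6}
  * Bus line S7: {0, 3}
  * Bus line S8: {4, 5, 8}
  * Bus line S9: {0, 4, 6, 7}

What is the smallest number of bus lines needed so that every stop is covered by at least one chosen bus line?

S3 and S4 and S5 and S6 together: S3 ∪ S4 ∪ S5 ∪ S6 = {0, 1, 2, 3, 4, 5, 6, 7, 8, 9} — every stop is covered.
No 3 of the 9 bus lines cover everything (all 84 combinations miss at least one stop), so 4 is optimal.

4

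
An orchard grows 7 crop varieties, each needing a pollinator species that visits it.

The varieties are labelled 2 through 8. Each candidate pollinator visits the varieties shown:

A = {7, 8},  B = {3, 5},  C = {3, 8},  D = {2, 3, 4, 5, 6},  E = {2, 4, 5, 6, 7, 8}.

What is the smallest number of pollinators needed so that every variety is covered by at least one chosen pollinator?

Take {D, E}. Their union is {2, 3, 4, 5, 6, 7, 8}, which is all 7 varieties.
No single pollinator has all 7 varieties (the largest, E, has 6), so 2 is optimal.

2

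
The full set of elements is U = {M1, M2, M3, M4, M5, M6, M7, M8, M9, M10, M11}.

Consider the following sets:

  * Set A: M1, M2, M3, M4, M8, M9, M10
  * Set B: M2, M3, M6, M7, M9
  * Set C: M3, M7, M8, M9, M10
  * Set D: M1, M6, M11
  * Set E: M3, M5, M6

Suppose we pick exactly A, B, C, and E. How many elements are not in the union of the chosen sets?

Union of A, B, C, E = {M1, M2, M3, M4, M5, M6, M7, M8, M9, M10}.
Not covered: M11 — 1 element.

1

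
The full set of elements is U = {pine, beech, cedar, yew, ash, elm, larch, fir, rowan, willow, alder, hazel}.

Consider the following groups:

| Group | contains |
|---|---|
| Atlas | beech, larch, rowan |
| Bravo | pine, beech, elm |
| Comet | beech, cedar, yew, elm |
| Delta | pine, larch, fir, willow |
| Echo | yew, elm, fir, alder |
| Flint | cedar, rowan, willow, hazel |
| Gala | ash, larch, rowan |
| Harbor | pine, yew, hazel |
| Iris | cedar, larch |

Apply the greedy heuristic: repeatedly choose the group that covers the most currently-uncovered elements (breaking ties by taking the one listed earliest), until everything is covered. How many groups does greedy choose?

5

Greedy: pick Comet (covers 4 new) → pick Delta (covers 4 new) → pick Flint (covers 2 new) → pick Echo (covers 1 new) → pick Gala (covers 1 new). Total picks: 5.
(The true minimum cover uses only 4 groups, so greedy is not optimal here.)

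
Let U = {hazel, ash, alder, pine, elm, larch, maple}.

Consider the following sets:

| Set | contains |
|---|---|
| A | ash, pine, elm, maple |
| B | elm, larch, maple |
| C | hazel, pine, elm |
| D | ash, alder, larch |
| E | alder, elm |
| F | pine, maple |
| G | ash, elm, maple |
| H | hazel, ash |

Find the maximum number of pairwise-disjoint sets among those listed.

E, F, H are pairwise disjoint (E={alder,elm}; F={pine,maple}; H={hazel,ash}).
Every remaining set overlaps one of these, and no 4 of the listed sets are pairwise disjoint, so 3 is the maximum.

3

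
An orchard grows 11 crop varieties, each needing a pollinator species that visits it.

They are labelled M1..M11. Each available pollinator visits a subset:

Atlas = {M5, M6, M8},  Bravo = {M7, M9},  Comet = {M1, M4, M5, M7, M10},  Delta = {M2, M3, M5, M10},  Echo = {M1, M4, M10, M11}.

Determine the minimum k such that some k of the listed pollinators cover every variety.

4

Atlas and Bravo and Delta and Echo together: Atlas ∪ Bravo ∪ Delta ∪ Echo = {M1, M2, M3, M4, M5, M6, M7, M8, M9, M10, M11} — every variety is covered.
Only Delta contains M2, so Delta is forced; the remaining 7 varieties need at least 3 more pollinators (each remaining pollinator adds at most 3) — so at least 4 pollinators are needed, and 4 is optimal.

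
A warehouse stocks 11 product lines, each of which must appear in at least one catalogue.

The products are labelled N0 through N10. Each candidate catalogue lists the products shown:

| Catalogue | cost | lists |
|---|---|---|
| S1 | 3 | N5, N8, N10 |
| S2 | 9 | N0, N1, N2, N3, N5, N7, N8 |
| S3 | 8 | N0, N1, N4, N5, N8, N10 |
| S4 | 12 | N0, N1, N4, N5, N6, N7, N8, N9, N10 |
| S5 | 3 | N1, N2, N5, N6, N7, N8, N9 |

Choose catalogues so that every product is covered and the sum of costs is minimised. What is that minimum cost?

20

S2, S3, S5 together cover every product (S2 ∪ S3 ∪ S5 = {N0, N1, N2, N3, N4, N5, N6, N7, N8, N9, N10}); total cost 9 + 8 + 3 = 20.
No covering selection has total cost below 20.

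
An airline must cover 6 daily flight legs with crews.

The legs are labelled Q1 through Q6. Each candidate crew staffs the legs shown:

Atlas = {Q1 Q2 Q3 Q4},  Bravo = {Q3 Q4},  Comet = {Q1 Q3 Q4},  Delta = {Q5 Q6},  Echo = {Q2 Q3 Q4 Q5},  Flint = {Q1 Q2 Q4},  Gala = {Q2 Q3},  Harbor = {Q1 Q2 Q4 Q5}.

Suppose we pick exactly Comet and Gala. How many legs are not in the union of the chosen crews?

2

Union of Comet, Gala = {Q1, Q2, Q3, Q4}.
Not covered: Q5, Q6 — 2 legs.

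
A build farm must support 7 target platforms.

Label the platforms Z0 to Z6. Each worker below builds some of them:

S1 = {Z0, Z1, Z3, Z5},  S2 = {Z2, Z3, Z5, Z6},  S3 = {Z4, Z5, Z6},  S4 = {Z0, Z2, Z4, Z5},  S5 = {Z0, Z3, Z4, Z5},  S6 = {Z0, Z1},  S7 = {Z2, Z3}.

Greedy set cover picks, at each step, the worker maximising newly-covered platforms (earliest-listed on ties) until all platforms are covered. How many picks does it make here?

3

Greedy: pick S1 (covers 4 new) → pick S2 (covers 2 new) → pick S3 (covers 1 new). Total picks: 3.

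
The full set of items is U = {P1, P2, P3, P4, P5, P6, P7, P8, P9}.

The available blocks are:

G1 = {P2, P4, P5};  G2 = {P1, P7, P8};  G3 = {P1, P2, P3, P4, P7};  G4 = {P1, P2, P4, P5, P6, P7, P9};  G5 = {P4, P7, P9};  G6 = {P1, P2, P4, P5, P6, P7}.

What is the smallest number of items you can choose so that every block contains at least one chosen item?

The 2 items {P4, P8} hit every block.
The blocks G1, G2 are pairwise disjoint, so any hitting set needs a separate item for each — at least 2. Hence 2 is optimal.

2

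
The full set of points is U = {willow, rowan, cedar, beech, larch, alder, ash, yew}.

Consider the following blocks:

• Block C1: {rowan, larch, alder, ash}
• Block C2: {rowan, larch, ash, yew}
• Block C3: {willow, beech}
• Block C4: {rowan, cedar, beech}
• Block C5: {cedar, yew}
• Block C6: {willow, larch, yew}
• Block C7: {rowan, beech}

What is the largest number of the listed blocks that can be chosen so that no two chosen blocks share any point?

C1, C3, C5 are pairwise disjoint (C1={rowan,larch,alder,ash}; C3={willow,beech}; C5={cedar,yew}).
Every remaining block overlaps one of these, and no 4 of the listed blocks are pairwise disjoint, so 3 is the maximum.

3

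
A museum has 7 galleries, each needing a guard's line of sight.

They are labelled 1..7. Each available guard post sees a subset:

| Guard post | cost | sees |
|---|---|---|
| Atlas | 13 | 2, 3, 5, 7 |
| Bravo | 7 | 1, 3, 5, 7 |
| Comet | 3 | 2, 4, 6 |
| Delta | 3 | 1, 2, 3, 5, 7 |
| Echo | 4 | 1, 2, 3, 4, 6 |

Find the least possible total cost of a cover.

6

Comet, Delta together cover every gallery (Comet ∪ Delta = {1, 2, 3, 4, 5, 6, 7}); total cost 3 + 3 = 6.
No covering selection has total cost below 6.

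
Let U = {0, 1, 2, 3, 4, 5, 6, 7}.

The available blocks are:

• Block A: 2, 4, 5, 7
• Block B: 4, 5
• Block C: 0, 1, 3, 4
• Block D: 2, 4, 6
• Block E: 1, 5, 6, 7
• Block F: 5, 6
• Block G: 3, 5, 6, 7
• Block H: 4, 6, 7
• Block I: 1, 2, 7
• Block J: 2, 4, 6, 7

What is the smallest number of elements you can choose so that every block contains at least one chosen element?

3

T = {4, 6, 7} meets every block (each contains at least one member of T), and |T| = 3.
No choice of 2 elements meets every block, so 3 is the minimum.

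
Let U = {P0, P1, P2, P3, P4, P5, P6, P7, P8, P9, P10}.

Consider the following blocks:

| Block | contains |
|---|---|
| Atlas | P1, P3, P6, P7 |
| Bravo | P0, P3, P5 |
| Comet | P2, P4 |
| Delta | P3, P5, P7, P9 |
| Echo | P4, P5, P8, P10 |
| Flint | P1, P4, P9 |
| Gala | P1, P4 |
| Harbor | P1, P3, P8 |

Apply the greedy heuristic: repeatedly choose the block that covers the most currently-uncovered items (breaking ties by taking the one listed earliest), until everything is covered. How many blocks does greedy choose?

5

Greedy: pick Atlas (covers 4 new) → pick Echo (covers 4 new) → pick Bravo (covers 1 new) → pick Comet (covers 1 new) → pick Delta (covers 1 new). Total picks: 5.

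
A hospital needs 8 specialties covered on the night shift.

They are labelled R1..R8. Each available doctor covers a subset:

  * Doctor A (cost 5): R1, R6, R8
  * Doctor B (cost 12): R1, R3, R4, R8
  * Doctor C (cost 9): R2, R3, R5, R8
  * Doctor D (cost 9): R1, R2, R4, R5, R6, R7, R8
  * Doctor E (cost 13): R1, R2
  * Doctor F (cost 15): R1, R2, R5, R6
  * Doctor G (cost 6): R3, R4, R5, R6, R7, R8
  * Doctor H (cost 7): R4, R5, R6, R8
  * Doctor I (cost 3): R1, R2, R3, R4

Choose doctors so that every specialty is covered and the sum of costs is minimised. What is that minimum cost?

G, I together cover every specialty (G ∪ I = {R1, R2, R3, R4, R5, R6, R7, R8}); total cost 6 + 3 = 9.
No covering selection has total cost below 9.

9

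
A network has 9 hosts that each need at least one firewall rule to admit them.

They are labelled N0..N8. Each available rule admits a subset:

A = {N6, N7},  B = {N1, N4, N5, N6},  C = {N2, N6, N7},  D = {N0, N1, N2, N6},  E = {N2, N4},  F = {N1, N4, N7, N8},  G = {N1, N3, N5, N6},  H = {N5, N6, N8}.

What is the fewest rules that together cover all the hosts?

3

D and F and G together: D ∪ F ∪ G = {N0, N1, N2, N3, N4, N5, N6, N7, N8} — every host is covered.
Each rule has at most 4 hosts, and 2·4 = 8 < 9 — so at least 3 rules are needed, and 3 is optimal.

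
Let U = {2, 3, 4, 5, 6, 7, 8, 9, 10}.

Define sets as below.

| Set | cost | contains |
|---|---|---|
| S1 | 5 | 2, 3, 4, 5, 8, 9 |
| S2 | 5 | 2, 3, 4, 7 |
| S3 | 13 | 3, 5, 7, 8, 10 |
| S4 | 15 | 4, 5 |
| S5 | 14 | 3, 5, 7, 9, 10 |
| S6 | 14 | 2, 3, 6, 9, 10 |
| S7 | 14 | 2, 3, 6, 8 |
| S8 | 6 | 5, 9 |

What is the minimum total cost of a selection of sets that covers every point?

24

S1, S2, S6 together cover every point (S1 ∪ S2 ∪ S6 = {2, 3, 4, 5, 6, 7, 8, 9, 10}); total cost 5 + 5 + 14 = 24.
No covering selection has total cost below 24.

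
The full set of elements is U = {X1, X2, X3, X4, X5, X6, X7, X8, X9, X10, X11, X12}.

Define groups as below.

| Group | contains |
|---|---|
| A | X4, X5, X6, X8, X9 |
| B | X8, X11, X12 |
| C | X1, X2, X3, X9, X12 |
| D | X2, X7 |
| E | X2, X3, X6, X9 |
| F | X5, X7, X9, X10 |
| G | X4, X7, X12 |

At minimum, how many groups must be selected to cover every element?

A and B and C and F together: A ∪ B ∪ C ∪ F = {X1, X2, X3, X4, X5, X6, X7, X8, X9, X10, X11, X12} — every element is covered.
Only B contains X11, so B is forced; the remaining 9 elements need at least 3 more groups (each remaining group adds at most 4) — so at least 4 groups are needed, and 4 is optimal.

4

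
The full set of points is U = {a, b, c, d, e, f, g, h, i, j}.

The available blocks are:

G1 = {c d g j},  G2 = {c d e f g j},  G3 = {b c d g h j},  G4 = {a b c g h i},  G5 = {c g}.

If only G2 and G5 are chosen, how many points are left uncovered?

Union of G2, G5 = {c, d, e, f, g, j}.
Not covered: a, b, h, i — 4 points.

4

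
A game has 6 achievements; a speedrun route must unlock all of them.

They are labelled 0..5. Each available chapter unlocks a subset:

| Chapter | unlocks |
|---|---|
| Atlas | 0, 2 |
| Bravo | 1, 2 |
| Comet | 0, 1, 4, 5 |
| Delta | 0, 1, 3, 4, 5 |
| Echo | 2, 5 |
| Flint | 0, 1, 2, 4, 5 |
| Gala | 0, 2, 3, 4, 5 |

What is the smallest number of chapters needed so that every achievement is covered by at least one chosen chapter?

2

Atlas and Delta together: Atlas ∪ Delta = {0, 1, 2, 3, 4, 5} — every achievement is covered.
No single chapter has all 6 achievements (the largest, Delta, has 5), so 2 is optimal.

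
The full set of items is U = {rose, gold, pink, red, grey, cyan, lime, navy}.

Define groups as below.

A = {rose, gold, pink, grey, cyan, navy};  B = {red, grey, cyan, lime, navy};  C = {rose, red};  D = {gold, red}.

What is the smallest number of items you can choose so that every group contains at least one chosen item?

2

The 2 items {rose, red} hit every group.
No single item lies in every group, so at least 2 are needed and 2 is optimal.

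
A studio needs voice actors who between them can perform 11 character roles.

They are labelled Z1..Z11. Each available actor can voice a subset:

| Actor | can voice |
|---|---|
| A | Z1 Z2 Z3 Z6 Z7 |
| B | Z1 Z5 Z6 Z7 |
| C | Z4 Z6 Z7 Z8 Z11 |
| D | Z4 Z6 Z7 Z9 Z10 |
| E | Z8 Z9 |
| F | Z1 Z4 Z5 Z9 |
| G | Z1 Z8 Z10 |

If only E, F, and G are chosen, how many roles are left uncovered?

5

Union of E, F, G = {Z1, Z4, Z5, Z8, Z9, Z10}.
Not covered: Z2, Z3, Z6, Z7, Z11 — 5 roles.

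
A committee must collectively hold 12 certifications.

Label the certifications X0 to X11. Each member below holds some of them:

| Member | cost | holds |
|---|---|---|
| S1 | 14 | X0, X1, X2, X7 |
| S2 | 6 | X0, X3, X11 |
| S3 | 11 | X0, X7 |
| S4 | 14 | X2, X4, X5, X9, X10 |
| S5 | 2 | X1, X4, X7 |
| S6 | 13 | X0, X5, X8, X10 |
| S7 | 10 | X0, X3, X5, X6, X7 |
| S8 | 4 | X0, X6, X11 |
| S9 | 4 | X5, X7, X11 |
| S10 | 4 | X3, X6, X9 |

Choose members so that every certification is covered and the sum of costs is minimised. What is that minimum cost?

S1, S5, S6, S8, S10 together cover every certification (S1 ∪ S5 ∪ S6 ∪ S8 ∪ S10 = {X0, X1, X2, X3, X4, X5, X6, X7, X8, X9, X10, X11}); total cost 14 + 2 + 13 + 4 + 4 = 37.
The greedy pick S5, S8, S10, S9, S6, S1 costs 41; no covering selection beats 37.

37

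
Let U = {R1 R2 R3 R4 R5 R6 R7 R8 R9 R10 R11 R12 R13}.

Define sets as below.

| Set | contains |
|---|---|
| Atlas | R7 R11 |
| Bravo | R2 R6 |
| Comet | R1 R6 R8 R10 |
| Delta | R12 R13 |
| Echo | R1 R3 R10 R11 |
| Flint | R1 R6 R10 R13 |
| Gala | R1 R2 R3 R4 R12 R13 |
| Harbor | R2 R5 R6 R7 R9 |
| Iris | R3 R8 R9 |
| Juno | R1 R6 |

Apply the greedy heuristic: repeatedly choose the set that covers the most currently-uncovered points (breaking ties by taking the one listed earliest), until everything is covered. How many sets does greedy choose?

4

Greedy: pick Gala (covers 6 new) → pick Harbor (covers 4 new) → pick Comet (covers 2 new) → pick Atlas (covers 1 new). Total picks: 4.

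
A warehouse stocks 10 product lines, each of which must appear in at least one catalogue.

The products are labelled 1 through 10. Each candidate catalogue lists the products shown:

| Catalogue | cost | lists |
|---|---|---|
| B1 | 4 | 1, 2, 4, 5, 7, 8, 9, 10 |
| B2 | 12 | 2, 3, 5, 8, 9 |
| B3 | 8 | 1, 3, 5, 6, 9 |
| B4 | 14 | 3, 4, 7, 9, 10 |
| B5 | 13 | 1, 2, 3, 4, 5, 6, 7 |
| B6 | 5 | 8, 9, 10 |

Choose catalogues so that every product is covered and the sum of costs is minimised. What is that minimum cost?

B1, B3 together cover every product (B1 ∪ B3 = {1, 2, 3, 4, 5, 6, 7, 8, 9, 10}); total cost 4 + 8 = 12.
No covering selection has total cost below 12.

12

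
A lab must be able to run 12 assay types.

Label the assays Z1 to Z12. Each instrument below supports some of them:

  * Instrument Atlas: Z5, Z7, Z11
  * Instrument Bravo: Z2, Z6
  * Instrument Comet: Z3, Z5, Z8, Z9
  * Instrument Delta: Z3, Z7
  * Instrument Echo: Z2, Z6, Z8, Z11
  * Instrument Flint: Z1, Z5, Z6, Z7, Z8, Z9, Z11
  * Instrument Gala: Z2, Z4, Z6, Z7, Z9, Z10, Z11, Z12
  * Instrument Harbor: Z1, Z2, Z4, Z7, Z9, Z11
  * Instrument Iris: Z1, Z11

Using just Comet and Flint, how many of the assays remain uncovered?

Union of Comet, Flint = {Z1, Z3, Z5, Z6, Z7, Z8, Z9, Z11}.
Not covered: Z2, Z4, Z10, Z12 — 4 assays.

4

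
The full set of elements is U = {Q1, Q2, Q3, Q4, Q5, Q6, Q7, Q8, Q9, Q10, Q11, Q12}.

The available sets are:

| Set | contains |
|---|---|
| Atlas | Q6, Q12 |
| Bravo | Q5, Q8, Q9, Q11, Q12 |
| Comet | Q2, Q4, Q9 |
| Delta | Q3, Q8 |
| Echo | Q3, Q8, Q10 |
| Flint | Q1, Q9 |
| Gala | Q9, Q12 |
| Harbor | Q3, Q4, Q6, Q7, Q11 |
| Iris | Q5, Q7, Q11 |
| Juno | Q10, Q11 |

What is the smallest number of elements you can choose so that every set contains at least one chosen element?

4

H = {Q8, Q9, Q11, Q12} meets every set (each contains at least one member of H), and |H| = 4.
The sets Atlas, Delta, Flint, Iris are pairwise disjoint, so any hitting set needs a separate element for each — at least 4. Hence 4 is optimal.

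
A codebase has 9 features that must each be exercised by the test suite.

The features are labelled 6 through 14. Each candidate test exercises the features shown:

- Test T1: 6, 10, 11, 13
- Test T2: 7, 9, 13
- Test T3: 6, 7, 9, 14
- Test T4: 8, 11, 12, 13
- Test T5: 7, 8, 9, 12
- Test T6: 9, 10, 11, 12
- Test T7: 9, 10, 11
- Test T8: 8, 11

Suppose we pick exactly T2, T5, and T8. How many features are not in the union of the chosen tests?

Union of T2, T5, T8 = {7, 8, 9, 11, 12, 13}.
Not covered: 6, 10, 14 — 3 features.

3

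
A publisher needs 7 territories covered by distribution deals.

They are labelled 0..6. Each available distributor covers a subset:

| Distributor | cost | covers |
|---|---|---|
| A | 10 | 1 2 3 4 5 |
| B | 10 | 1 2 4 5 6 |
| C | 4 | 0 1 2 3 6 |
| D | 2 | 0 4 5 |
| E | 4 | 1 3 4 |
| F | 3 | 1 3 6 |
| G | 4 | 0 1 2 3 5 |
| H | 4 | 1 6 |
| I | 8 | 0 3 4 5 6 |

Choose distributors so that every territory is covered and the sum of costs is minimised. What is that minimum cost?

6

C, D together cover every territory (C ∪ D = {0, 1, 2, 3, 4, 5, 6}); total cost 4 + 2 = 6.
No covering selection has total cost below 6.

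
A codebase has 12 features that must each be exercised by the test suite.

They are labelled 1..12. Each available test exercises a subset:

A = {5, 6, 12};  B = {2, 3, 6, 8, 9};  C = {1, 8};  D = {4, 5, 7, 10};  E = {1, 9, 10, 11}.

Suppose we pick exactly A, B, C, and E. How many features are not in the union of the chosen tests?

Union of A, B, C, E = {1, 2, 3, 5, 6, 8, 9, 10, 11, 12}.
Not covered: 4, 7 — 2 features.

2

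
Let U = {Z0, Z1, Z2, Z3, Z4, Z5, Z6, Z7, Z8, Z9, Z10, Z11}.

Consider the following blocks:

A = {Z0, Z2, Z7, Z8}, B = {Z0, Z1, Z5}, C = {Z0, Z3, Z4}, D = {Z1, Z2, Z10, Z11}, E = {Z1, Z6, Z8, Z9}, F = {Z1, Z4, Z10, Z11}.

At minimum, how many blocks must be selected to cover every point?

A and B and C and D and E together: A ∪ B ∪ C ∪ D ∪ E = {Z0, Z1, Z2, Z3, Z4, Z5, Z6, Z7, Z8, Z9, Z10, Z11} — every point is covered.
No 4 of the 6 blocks cover everything (all 15 combinations miss at least one point), so 5 is optimal.

5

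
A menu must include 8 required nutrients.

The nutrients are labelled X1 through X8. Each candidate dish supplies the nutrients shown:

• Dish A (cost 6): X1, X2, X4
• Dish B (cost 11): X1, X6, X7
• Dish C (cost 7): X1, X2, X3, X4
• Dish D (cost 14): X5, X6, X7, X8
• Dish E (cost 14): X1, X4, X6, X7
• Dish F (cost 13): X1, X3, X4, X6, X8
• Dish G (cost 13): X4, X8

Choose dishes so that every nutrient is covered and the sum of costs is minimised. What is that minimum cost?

C, D together cover every nutrient (C ∪ D = {X1, X2, X3, X4, X5, X6, X7, X8}); total cost 7 + 14 = 21.
No covering selection has total cost below 21.

21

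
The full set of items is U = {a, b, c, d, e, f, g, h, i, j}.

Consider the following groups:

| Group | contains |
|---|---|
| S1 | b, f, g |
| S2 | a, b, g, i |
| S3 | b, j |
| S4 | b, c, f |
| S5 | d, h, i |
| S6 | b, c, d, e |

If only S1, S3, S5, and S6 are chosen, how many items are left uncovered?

Union of S1, S3, S5, S6 = {b, c, d, e, f, g, h, i, j}.
Not covered: a — 1 item.

1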